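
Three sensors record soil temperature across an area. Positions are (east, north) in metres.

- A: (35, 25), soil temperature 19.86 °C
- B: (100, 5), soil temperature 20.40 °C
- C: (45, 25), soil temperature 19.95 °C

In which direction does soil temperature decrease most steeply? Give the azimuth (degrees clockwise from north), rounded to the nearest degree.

256°

Three-point gradient (reference A): Δ to B = (65, -20, +0.54), Δ to C = (10, 0, +0.09).
∂T/∂x = +0.009000, ∂T/∂y = +0.002250 (det = 200).
Steepest decrease is along −∇f: components (-0.009000 E, -0.002250 N).
Azimuth = atan2(-0.009000, -0.002250) = 256.0° ≈ 256°.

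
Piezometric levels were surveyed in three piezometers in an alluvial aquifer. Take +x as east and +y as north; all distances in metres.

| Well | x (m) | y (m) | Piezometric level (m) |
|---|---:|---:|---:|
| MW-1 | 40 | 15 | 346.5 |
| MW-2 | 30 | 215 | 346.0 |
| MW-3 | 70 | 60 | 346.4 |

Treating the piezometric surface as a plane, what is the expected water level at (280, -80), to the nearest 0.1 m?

346.8 m

Three-point gradient (reference MW-1): Δ to MW-2 = (-10, 200, -0.5), Δ to MW-3 = (30, 45, -0.1).
∂h/∂x = +0.0003876, ∂h/∂y = -0.002481 (det = -6450).
h(280, -80) = 346.5 + (+0.0003876)·(240) + (-0.002481)·(-95) = 346.5 +0.093 +0.236 = 346.829 m.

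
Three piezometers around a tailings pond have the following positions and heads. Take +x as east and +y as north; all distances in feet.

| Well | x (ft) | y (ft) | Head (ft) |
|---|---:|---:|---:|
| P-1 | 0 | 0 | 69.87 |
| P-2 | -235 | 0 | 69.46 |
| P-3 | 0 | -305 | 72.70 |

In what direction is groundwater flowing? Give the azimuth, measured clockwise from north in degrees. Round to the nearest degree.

∂h/∂x = (69.46 − 69.87) / (-235 − 0) = +0.001745
∂h/∂y = (72.70 − 69.87) / (-305 − 0) = -0.009279
Flow direction (−∇h) has components (-0.001745 E, +0.009279 N).
Azimuth = atan2(E, N) = atan2(-0.001745, +0.009279) = 349.4° ≈ 349°.

349°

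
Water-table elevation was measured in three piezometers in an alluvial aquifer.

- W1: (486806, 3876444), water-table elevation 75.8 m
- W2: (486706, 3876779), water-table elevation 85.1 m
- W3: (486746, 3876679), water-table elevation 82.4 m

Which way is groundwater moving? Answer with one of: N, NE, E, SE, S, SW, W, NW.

Differences from W1: to W2 (Δx, Δy, Δh) = (-100, 335, +9.3); to W3 = (-60, 235, +6.6).
Determinant of the coordinate differences = (-100)·235 − (-60)·335 = -3400.
∂h/∂x = [(+9.3)·235 − (+6.6)·335] / -3400 = +0.007500
∂h/∂y = [(-100)·(+6.6) − (-60)·(+9.3)] / -3400 = +0.03000
Flow = −∇h = (-0.007500 east, -0.03000 north), which points south.

S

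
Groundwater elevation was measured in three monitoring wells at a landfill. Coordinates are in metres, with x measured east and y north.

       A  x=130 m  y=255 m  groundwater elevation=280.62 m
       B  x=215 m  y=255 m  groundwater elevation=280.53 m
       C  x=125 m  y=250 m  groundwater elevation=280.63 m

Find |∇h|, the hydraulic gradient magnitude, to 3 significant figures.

Three-point gradient (reference A): Δ to B = (85, 0, -0.09), Δ to C = (-5, -5, +0.01).
∂h/∂x = -0.001059, ∂h/∂y = -0.0009412 (det = -425).
|∇h| = √(-0.001059² + -0.0009412²) = 0.001417

0.00142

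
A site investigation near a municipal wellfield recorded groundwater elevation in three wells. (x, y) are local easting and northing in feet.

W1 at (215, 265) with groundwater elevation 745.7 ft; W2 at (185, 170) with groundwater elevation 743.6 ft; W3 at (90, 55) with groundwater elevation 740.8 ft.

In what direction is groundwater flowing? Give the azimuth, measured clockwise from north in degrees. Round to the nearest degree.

192°

Taking W1 as reference: W2−W1 = (-30, -95, -2.1); W3−W1 = (-125, -210, -4.9).
Determinant of the coordinate differences = (-30)·(-210) − (-125)·(-95) = -5575.
∂h/∂x = [(-2.1)·(-210) − (-4.9)·(-95)] / -5575 = +0.004395
∂h/∂y = [(-30)·(-4.9) − (-125)·(-2.1)] / -5575 = +0.02072
Flow direction (−∇h) has components (-0.004395 E, -0.02072 N).
Azimuth = atan2(E, N) = atan2(-0.004395, -0.02072) = 192.0° ≈ 192°.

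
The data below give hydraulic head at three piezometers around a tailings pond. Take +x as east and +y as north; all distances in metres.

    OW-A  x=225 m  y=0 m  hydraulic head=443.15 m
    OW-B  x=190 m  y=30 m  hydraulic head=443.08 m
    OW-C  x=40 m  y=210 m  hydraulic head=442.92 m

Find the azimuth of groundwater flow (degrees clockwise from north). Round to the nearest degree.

238°

Differences from OW-A: to OW-B (Δx, Δy, Δh) = (-35, 30, -0.07); to OW-C = (-185, 210, -0.23).
Solve a·Δx + b·Δy = Δh: det = (-35)·210 − (-185)·30 = -1800.
∂h/∂x = [(-0.07)·210 − (-0.23)·30] / -1800 = +0.004333
∂h/∂y = [(-35)·(-0.23) − (-185)·(-0.07)] / -1800 = +0.002722
Flow direction (−∇h) has components (-0.004333 E, -0.002722 N).
Azimuth = atan2(E, N) = atan2(-0.004333, -0.002722) = 237.9° ≈ 238°.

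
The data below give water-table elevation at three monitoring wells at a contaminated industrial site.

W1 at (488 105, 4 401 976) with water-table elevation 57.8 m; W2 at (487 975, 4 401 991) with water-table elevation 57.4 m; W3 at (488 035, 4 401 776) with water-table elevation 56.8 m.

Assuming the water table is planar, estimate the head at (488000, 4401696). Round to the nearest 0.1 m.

56.4 m

Taking W1 as reference: W2−W1 = (-130, 15, -0.4); W3−W1 = (-70, -200, -1.0).
Determinant of the coordinate differences = (-130)·(-200) − (-70)·15 = 27050.
∂h/∂x = [(-0.4)·(-200) − (-1.0)·15] / 27050 = +0.003512
∂h/∂y = [(-130)·(-1.0) − (-70)·(-0.4)] / 27050 = +0.003771
h(488000, 4401696) = 57.8 + (+0.003512)·(-105) + (+0.003771)·(-280) = 57.8 -0.369 -1.056 = 56.375 m.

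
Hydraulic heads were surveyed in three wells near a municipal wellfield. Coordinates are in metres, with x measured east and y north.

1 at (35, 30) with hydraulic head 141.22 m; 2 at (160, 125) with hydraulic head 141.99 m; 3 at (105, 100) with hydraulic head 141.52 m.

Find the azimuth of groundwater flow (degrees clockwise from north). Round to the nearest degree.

303°

With h = a·x + b·y + c and 1 as origin, the differences give:
  125·a + 95·b = +0.77
  70·a + 70·b = +0.30
Eliminate b (×70 and ×95, subtract): 2100·a = 25.400 → a = ∂h/∂x = +0.01210
Back-substitute: b = ∂h/∂y = -0.007810.
Flow direction (−∇h) has components (-0.01210 E, +0.007810 N).
Azimuth = atan2(E, N) = atan2(-0.01210, +0.007810) = 302.8° ≈ 303°.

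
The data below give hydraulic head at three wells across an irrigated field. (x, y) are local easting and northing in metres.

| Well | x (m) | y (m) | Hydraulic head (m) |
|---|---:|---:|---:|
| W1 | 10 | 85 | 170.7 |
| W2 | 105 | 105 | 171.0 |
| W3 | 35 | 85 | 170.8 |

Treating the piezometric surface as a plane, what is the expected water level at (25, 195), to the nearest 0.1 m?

170.3 m

Taking W1 as reference: W2−W1 = (95, 20, +0.3); W3−W1 = (25, 0, +0.1).
Solve a·Δx + b·Δy = Δh: det = 95·0 − 25·20 = -500.
∂h/∂x = [(+0.3)·0 − (+0.1)·20] / -500 = +0.004000
∂h/∂y = [95·(+0.1) − 25·(+0.3)] / -500 = -0.004000
h(25, 195) = 170.7 + (+0.004000)·(15) + (-0.004000)·(110) = 170.7 +0.060 -0.440 = 170.320 m.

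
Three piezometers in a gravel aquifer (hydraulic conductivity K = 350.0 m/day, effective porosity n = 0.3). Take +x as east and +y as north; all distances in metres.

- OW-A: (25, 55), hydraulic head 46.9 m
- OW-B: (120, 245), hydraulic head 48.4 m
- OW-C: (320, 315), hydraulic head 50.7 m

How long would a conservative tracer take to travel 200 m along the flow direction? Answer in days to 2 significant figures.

16 days

Taking OW-A as reference: OW-B−OW-A = (95, 190, +1.5); OW-C−OW-A = (295, 260, +3.8).
Determinant of the coordinate differences = 95·260 − 295·190 = -31350.
∂h/∂x = [(+1.5)·260 − (+3.8)·190] / -31350 = +0.01059
∂h/∂y = [95·(+3.8) − 295·(+1.5)] / -31350 = +0.002600
|∇h| = √(0.01059² + 0.002600²) = 0.0109
Seepage velocity v = K·i/n = 350.0 × 0.0109 / 0.3 = 12.72 m/day.
t = 200 / 12.72 = 15.72 days.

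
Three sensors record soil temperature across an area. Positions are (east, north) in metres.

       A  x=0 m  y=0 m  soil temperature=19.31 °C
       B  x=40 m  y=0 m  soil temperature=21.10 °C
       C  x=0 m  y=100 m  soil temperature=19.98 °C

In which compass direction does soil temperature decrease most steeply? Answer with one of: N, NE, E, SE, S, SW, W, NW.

∂T/∂x = (21.10 − 19.31) / (40 − 0) = +0.04475
∂T/∂y = (19.98 − 19.31) / (100 − 0) = +0.006700
Steepest decrease is along −∇f = (-0.04475 E, -0.006700 N) → west.

W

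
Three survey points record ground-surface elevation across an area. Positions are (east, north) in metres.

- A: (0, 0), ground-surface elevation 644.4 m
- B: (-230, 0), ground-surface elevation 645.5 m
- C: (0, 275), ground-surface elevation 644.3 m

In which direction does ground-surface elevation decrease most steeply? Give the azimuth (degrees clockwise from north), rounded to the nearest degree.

∂z/∂x = (645.5 − 644.4) / (-230 − 0) = -0.004783
∂z/∂y = (644.3 − 644.4) / (275 − 0) = -0.0003636
Steepest decrease is along −∇f: components (+0.004783 E, +0.0003636 N).
Azimuth = atan2(+0.004783, +0.0003636) = 85.7° ≈ 086°.

086°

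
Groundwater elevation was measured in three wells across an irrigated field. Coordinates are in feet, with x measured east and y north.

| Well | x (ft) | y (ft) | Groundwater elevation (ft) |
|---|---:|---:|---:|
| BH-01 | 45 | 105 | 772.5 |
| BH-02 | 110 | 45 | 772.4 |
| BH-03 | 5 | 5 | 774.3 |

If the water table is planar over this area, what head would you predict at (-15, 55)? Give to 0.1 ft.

773.9 ft

Differences from BH-01: to BH-02 (Δx, Δy, Δh) = (65, -60, -0.1); to BH-03 = (-40, -100, +1.8).
Solve a·Δx + b·Δy = Δh: det = 65·(-100) − (-40)·(-60) = -8900.
∂h/∂x = [(-0.1)·(-100) − (+1.8)·(-60)] / -8900 = -0.01326
∂h/∂y = [65·(+1.8) − (-40)·(-0.1)] / -8900 = -0.01270
h(-15, 55) = 772.5 + (-0.01326)·(-60) + (-0.01270)·(-50) = 772.5 +0.796 +0.635 = 773.930 ft.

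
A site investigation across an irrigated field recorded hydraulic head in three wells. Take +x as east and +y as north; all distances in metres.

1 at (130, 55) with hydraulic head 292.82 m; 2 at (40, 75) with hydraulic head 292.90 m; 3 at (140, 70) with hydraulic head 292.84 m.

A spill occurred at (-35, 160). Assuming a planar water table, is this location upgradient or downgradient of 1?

Differences from 1: to 2 (Δx, Δy, Δh) = (-90, 20, +0.08); to 3 = (10, 15, +0.02).
Determinant of the coordinate differences = (-90)·15 − 10·20 = -1550.
∂h/∂x = [(+0.08)·15 − (+0.02)·20] / -1550 = -0.0005161
∂h/∂y = [(-90)·(+0.02) − 10·(+0.08)] / -1550 = +0.001677
Head at (-35, 160) = 292.82 + (-0.0005161)·(-165) + (+0.001677)·(105) = 293.08 m.
That is higher than the 292.82 m at 1, so the point is upgradient.

upgradient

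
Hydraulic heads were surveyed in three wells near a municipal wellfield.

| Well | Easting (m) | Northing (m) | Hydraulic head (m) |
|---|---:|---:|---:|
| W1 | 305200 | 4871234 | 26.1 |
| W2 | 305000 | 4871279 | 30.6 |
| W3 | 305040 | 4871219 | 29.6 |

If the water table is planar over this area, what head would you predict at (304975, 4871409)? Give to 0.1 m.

Taking W1 as reference: W2−W1 = (-200, 45, +4.5); W3−W1 = (-160, -15, +3.5).
Determinant of the coordinate differences = (-200)·(-15) − (-160)·45 = 10200.
∂h/∂x = [(+4.5)·(-15) − (+3.5)·45] / 10200 = -0.02206
∂h/∂y = [(-200)·(+3.5) − (-160)·(+4.5)] / 10200 = +0.001961
h(304975, 4871409) = 26.1 + (-0.02206)·(-225) + (+0.001961)·(175) = 26.1 +4.963 +0.343 = 31.406 m.

31.4 m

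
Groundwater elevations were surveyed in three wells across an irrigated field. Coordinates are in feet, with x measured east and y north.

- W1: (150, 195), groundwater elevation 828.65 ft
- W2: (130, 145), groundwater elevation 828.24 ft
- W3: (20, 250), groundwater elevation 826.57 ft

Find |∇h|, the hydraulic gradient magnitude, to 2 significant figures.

Three-point gradient (reference W1): Δ to W2 = (-20, -50, -0.41), Δ to W3 = (-130, 55, -2.08).
∂h/∂x = +0.01665, ∂h/∂y = +0.001539 (det = -7600).
|∇h| = √(0.01665² + 0.001539²) = 0.01672

0.017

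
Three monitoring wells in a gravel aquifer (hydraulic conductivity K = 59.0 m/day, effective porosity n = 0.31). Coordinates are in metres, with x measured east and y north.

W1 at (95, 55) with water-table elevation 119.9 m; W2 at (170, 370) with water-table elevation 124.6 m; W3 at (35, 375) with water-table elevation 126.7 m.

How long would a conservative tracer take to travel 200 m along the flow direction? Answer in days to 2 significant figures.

With h = a·x + b·y + c and W1 as origin, the differences give:
  75·a + 315·b = +4.7
  (-60)·a + 320·b = +6.8
Eliminate b (×320 and ×315, subtract): 42900·a = -638.00 → a = ∂h/∂x = -0.01487
Back-substitute: b = ∂h/∂y = +0.01846.
|∇h| = √(-0.01487² + 0.01846²) = 0.0237
Seepage velocity v = K·i/n = 59.0 × 0.0237 / 0.31 = 4.511 m/day.
t = 200 / 4.511 = 44.34 days.

44 days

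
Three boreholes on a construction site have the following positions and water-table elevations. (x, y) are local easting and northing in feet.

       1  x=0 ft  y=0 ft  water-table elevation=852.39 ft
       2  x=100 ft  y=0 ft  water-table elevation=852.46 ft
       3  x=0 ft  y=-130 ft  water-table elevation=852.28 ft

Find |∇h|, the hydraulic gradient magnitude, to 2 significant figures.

0.0011

∂h/∂x = (852.46 − 852.39) / (100 − 0) = +0.0007000
∂h/∂y = (852.28 − 852.39) / (-130 − 0) = +0.0008462
|∇h| = √(0.0007000² + 0.0008462²) = 0.001098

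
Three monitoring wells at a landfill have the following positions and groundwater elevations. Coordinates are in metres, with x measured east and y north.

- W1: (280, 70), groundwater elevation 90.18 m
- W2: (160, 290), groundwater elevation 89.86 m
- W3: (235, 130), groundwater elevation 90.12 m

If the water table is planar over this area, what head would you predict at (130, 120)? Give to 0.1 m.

With h = a·x + b·y + c and W1 as origin, the differences give:
  (-120)·a + 220·b = -0.32
  (-45)·a + 60·b = -0.06
Eliminate b (×60 and ×220, subtract): 2700·a = -6.000 → a = ∂h/∂x = -0.002222
Back-substitute: b = ∂h/∂y = -0.002667.
h(130, 120) = 90.18 + (-0.002222)·(-150) + (-0.002667)·(50) = 90.18 +0.333 -0.133 = 90.380 m.

90.4 m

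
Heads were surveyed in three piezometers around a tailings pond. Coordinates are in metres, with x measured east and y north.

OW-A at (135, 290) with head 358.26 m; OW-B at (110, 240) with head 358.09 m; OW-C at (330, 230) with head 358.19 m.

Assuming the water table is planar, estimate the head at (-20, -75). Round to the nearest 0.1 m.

357.0 m

Taking OW-A as reference: OW-B−OW-A = (-25, -50, -0.17); OW-C−OW-A = (195, -60, -0.07).
Determinant of the coordinate differences = (-25)·(-60) − 195·(-50) = 11250.
∂h/∂x = [(-0.17)·(-60) − (-0.07)·(-50)] / 11250 = +0.0005956
∂h/∂y = [(-25)·(-0.07) − 195·(-0.17)] / 11250 = +0.003102
h(-20, -75) = 358.26 + (+0.0005956)·(-155) + (+0.003102)·(-365) = 358.26 -0.092 -1.132 = 357.035 m.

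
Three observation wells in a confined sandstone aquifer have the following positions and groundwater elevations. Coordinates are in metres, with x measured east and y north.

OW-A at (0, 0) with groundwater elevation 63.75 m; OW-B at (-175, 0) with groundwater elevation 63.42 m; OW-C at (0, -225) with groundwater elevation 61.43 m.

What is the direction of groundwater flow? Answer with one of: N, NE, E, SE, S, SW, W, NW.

∂h/∂x = (63.42 − 63.75) / (-175 − 0) = +0.001886
∂h/∂y = (61.43 − 63.75) / (-225 − 0) = +0.01031
Flow = −∇h = (-0.001886 east, -0.01031 north), which points south.

S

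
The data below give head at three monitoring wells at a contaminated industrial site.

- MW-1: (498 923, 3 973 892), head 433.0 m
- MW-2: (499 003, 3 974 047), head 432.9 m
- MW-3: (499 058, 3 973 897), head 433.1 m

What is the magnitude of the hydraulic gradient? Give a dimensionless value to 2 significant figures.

0.0013

With h = a·x + b·y + c and MW-1 as origin, the differences give:
  80·a + 155·b = -0.1
  135·a + 5·b = +0.1
Eliminate b (×5 and ×155, subtract): -20525·a = -16.00 → a = ∂h/∂x = +0.0007795
Back-substitute: b = ∂h/∂y = -0.001048.
|∇h| = √(0.0007795² + -0.001048²) = 0.001306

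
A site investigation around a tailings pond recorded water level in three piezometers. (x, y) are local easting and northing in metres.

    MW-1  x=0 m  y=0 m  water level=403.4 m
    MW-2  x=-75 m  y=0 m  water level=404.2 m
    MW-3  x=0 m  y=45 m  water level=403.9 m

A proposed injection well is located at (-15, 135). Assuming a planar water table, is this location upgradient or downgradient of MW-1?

∂h/∂x = (404.2 − 403.4) / (-75 − 0) = -0.01067
∂h/∂y = (403.9 − 403.4) / (45 − 0) = +0.01111
Head at (-15, 135) = 403.4 + (-0.01067)·(-15) + (+0.01111)·(135) = 405.06 m.
That is higher than the 403.4 m at MW-1, so the point is upgradient.

upgradient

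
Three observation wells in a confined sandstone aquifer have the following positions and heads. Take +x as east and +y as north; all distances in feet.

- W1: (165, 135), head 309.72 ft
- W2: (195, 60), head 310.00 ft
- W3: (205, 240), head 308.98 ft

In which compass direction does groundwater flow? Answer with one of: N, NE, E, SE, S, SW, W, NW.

NE

Three-point gradient (reference W1): Δ to W2 = (30, -75, +0.28), Δ to W3 = (40, 105, -0.74).
∂h/∂x = -0.004244, ∂h/∂y = -0.005431 (det = 6150).
Flow = −∇h = (+0.004244 east, +0.005431 north), which points northeast.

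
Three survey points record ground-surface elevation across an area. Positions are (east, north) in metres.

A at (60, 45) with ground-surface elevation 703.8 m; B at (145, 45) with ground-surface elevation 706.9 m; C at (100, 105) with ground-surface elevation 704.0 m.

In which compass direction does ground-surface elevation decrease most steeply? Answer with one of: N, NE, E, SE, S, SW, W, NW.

NW

Taking A as reference: B−A = (85, 0, +3.1); C−A = (40, 60, +0.2).
Determinant of the coordinate differences = 85·60 − 40·0 = 5100.
∂z/∂x = [(+3.1)·60 − (+0.2)·0] / 5100 = +0.03647
∂z/∂y = [85·(+0.2) − 40·(+3.1)] / 5100 = -0.02098
Steepest decrease is along −∇f = (-0.03647 E, +0.02098 N) → northwest.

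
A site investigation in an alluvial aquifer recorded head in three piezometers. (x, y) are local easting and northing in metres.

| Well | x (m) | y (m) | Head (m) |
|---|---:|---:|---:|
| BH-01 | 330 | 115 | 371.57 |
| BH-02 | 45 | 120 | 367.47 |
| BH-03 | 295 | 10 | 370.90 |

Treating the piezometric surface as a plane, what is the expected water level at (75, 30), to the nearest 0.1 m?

Differences from BH-01: to BH-02 (Δx, Δy, Δh) = (-285, 5, -4.10); to BH-03 = (-35, -105, -0.67).
Determinant of the coordinate differences = (-285)·(-105) − (-35)·5 = 30100.
∂h/∂x = [(-4.10)·(-105) − (-0.67)·5] / 30100 = +0.01441
∂h/∂y = [(-285)·(-0.67) − (-35)·(-4.10)] / 30100 = +0.001576
h(75, 30) = 371.57 + (+0.01441)·(-255) + (+0.001576)·(-85) = 371.57 -3.675 -0.134 = 367.761 m.

367.8 m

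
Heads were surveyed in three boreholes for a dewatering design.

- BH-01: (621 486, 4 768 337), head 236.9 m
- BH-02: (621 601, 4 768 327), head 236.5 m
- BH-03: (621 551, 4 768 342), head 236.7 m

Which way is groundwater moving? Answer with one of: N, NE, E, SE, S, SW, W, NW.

Taking BH-01 as reference: BH-02−BH-01 = (115, -10, -0.4); BH-03−BH-01 = (65, 5, -0.2).
Determinant of the coordinate differences = 115·5 − 65·(-10) = 1225.
∂h/∂x = [(-0.4)·5 − (-0.2)·(-10)] / 1225 = -0.003265
∂h/∂y = [115·(-0.2) − 65·(-0.4)] / 1225 = +0.002449
Flow = −∇h = (+0.003265 east, -0.002449 north), which points southeast.

SE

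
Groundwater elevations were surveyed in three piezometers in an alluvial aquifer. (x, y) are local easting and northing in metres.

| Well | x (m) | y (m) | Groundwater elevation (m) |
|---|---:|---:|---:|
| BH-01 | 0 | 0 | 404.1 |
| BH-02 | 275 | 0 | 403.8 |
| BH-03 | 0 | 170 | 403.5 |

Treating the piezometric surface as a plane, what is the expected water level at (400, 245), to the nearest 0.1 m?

402.8 m

∂h/∂x = (403.8 − 404.1) / (275 − 0) = -0.001091
∂h/∂y = (403.5 − 404.1) / (170 − 0) = -0.003529
h(400, 245) = 404.1 + (-0.001091)·(400) + (-0.003529)·(245) = 404.1 -0.436 -0.865 = 402.799 m.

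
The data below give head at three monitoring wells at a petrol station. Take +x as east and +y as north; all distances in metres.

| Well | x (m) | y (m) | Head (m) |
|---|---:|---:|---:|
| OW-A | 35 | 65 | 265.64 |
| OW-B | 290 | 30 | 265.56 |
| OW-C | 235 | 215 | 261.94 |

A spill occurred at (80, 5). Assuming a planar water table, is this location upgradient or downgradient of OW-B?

Differences from OW-A: to OW-B (Δx, Δy, Δh) = (255, -35, -0.08); to OW-C = (200, 150, -3.70).
Solve a·Δx + b·Δy = Δh: det = 255·150 − 200·(-35) = 45250.
∂h/∂x = [(-0.08)·150 − (-3.70)·(-35)] / 45250 = -0.003127
∂h/∂y = [255·(-3.70) − 200·(-0.08)] / 45250 = -0.02050
Head at (80, 5) = 265.64 + (-0.003127)·(45) + (-0.02050)·(-60) = 266.73 m.
That is higher than the 265.56 m at OW-B, so the point is upgradient.

upgradient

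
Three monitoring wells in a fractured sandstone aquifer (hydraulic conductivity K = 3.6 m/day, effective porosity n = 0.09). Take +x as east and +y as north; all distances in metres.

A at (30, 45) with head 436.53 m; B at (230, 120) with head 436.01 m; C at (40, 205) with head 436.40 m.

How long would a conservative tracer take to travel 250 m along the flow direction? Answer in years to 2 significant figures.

7.0 years

Three-point gradient (reference A): Δ to B = (200, 75, -0.52), Δ to C = (10, 160, -0.13).
∂h/∂x = -0.002350, ∂h/∂y = -0.0006656 (det = 31250).
|∇h| = √(-0.002350² + -0.0006656²) = 0.002442
Seepage velocity v = K·i/n = 3.6 × 0.002442 / 0.09 = 0.09768 m/day.
t = 250 / 0.09768 = 2559 days = 7.01 years.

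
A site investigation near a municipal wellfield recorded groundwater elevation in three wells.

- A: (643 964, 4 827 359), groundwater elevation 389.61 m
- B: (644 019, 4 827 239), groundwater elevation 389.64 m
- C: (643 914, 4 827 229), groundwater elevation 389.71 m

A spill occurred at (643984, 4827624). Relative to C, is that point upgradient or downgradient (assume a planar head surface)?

With h = a·x + b·y + c and A as origin, the differences give:
  55·a + (-120)·b = +0.03
  (-50)·a + (-130)·b = +0.10
Eliminate b (×(-130) and ×(-120), subtract): -13150·a = 8.100 → a = ∂h/∂x = -0.0006160
Back-substitute: b = ∂h/∂y = -0.0005323.
Head at (643984, 4827624) = 389.61 + (-0.0006160)·(20) + (-0.0005323)·(265) = 389.46 m.
That is lower than the 389.71 m at C, so the point is downgradient.

downgradient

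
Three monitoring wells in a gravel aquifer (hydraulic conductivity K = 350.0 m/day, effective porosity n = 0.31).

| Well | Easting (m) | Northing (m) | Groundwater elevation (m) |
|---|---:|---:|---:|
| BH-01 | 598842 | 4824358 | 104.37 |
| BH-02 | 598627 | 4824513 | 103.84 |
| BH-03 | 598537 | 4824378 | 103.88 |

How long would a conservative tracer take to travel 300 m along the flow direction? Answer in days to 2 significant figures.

Three-point gradient (reference BH-01): Δ to BH-02 = (-215, 155, -0.53), Δ to BH-03 = (-305, 20, -0.49).
∂h/∂x = +0.001521, ∂h/∂y = -0.001310 (det = 42975).
|∇h| = √(0.001521² + -0.001310²) = 0.002007
Seepage velocity v = K·i/n = 350.0 × 0.002007 / 0.31 = 2.266 m/day.
t = 300 / 2.266 = 132.4 days.

130 days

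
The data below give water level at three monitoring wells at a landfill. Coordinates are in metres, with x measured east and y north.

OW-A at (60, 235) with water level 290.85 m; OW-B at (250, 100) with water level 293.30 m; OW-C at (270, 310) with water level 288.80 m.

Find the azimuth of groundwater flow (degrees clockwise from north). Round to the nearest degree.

With h = a·x + b·y + c and OW-A as origin, the differences give:
  190·a + (-135)·b = +2.45
  210·a + 75·b = -2.05
Eliminate b (×75 and ×(-135), subtract): 42600·a = -93.000 → a = ∂h/∂x = -0.002183
Back-substitute: b = ∂h/∂y = -0.02122.
Flow direction (−∇h) has components (+0.002183 E, +0.02122 N).
Azimuth = atan2(E, N) = atan2(+0.002183, +0.02122) = 5.9° ≈ 006°.

006°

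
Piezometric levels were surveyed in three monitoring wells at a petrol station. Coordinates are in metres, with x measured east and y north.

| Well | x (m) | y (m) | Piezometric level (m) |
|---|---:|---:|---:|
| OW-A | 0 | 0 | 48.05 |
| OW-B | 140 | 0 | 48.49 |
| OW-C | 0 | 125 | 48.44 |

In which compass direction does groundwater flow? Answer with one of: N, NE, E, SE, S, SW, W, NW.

SW

∂h/∂x = (48.49 − 48.05) / (140 − 0) = +0.003143
∂h/∂y = (48.44 − 48.05) / (125 − 0) = +0.003120
Flow = −∇h = (-0.003143 east, -0.003120 north), which points southwest.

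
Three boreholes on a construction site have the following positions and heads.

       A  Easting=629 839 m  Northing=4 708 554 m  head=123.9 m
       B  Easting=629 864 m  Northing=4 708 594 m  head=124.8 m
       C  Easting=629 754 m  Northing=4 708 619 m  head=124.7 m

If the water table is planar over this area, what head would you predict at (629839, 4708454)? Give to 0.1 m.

122.0 m

Taking A as reference: B−A = (25, 40, +0.9); C−A = (-85, 65, +0.8).
Determinant of the coordinate differences = 25·65 − (-85)·40 = 5025.
∂h/∂x = [(+0.9)·65 − (+0.8)·40] / 5025 = +0.005274
∂h/∂y = [25·(+0.8) − (-85)·(+0.9)] / 5025 = +0.01920
h(629839, 4708454) = 123.9 + (+0.005274)·(0) + (+0.01920)·(-100) = 123.9 +0.000 -1.920 = 121.980 m.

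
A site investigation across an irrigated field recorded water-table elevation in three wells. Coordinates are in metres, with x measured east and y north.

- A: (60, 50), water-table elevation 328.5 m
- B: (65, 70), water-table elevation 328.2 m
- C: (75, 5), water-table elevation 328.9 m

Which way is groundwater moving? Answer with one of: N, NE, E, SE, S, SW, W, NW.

Three-point gradient (reference A): Δ to B = (5, 20, -0.3), Δ to C = (15, -45, +0.4).
∂h/∂x = -0.01048, ∂h/∂y = -0.01238 (det = -525).
Flow = −∇h = (+0.01048 east, +0.01238 north), which points northeast.

NE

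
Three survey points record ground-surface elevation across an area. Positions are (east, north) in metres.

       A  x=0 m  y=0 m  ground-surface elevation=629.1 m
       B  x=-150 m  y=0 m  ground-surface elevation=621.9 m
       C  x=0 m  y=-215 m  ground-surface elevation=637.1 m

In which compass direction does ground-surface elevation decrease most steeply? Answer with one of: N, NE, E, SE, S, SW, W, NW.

∂z/∂x = (621.9 − 629.1) / (-150 − 0) = +0.04800
∂z/∂y = (637.1 − 629.1) / (-215 − 0) = -0.03721
Steepest decrease is along −∇f = (-0.04800 E, +0.03721 N) → northwest.

NW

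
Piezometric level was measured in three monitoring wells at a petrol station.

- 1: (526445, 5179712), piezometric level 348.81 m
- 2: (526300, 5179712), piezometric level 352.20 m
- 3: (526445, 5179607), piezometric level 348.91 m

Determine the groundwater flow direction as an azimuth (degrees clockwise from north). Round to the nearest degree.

∂h/∂x = (352.20 − 348.81) / (526300 − 526445) = -0.02338
∂h/∂y = (348.91 − 348.81) / (5179607 − 5179712) = -0.0009524
Flow direction (−∇h) has components (+0.02338 E, +0.0009524 N).
Azimuth = atan2(E, N) = atan2(+0.02338, +0.0009524) = 87.7° ≈ 088°.

088°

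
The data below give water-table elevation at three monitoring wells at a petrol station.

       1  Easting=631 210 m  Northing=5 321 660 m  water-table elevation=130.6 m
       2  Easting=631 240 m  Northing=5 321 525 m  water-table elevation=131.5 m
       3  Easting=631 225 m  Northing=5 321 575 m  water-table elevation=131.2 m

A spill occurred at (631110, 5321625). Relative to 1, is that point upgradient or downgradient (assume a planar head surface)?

With h = a·x + b·y + c and 1 as origin, the differences give:
  30·a + (-135)·b = +0.9
  15·a + (-85)·b = +0.6
Eliminate b (×(-85) and ×(-135), subtract): -525·a = 4.50 → a = ∂h/∂x = -0.008571
Back-substitute: b = ∂h/∂y = -0.008571.
Head at (631110, 5321625) = 130.6 + (-0.008571)·(-100) + (-0.008571)·(-35) = 131.76 m.
That is higher than the 130.6 m at 1, so the point is upgradient.

upgradient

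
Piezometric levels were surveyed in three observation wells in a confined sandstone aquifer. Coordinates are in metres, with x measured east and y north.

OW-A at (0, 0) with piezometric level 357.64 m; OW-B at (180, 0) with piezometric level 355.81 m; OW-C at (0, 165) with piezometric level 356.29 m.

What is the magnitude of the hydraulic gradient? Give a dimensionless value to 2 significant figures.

0.013

∂h/∂x = (355.81 − 357.64) / (180 − 0) = -0.01017
∂h/∂y = (356.29 − 357.64) / (165 − 0) = -0.008182
|∇h| = √(-0.01017² + -0.008182²) = 0.01305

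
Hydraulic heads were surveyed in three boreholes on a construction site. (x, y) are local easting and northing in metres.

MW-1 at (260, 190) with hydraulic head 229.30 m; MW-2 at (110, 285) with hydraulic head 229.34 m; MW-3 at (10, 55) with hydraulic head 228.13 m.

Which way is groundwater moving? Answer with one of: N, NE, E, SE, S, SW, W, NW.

SW

Differences from MW-1: to MW-2 (Δx, Δy, Δh) = (-150, 95, +0.04); to MW-3 = (-250, -135, -1.17).
Solve a·Δx + b·Δy = Δh: det = (-150)·(-135) − (-250)·95 = 44000.
∂h/∂x = [(+0.04)·(-135) − (-1.17)·95] / 44000 = +0.002403
∂h/∂y = [(-150)·(-1.17) − (-250)·(+0.04)] / 44000 = +0.004216
Flow = −∇h = (-0.002403 east, -0.004216 north), which points southwest.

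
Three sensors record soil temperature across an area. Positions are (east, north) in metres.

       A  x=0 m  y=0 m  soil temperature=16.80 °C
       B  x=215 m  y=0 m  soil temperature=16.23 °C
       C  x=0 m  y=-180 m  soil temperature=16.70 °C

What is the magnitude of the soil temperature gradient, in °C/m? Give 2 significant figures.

∂T/∂x = (16.23 − 16.80) / (215 − 0) = -0.002651
∂T/∂y = (16.70 − 16.80) / (-180 − 0) = +0.0005556
|∇f| = √(-0.002651² + 0.0005556²) = 0.002709 °C/m

0.0027 °C/m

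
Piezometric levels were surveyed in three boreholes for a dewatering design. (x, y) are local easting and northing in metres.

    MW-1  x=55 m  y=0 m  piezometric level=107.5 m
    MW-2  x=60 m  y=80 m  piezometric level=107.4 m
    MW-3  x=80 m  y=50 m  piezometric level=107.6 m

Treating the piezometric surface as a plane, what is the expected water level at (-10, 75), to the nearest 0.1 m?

Three-point gradient (reference MW-1): Δ to MW-2 = (5, 80, -0.1), Δ to MW-3 = (25, 50, +0.1).
∂h/∂x = +0.007429, ∂h/∂y = -0.001714 (det = -1750).
h(-10, 75) = 107.5 + (+0.007429)·(-65) + (-0.001714)·(75) = 107.5 -0.483 -0.129 = 106.889 m.

106.9 m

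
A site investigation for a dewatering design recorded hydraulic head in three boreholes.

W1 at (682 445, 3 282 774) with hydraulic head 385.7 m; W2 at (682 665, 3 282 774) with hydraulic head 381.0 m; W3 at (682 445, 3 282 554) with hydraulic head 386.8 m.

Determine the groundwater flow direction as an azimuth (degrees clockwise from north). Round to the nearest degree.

077°

∂h/∂x = (381.0 − 385.7) / (682665 − 682445) = -0.02136
∂h/∂y = (386.8 − 385.7) / (3282554 − 3282774) = -0.005000
Flow direction (−∇h) has components (+0.02136 E, +0.005000 N).
Azimuth = atan2(E, N) = atan2(+0.02136, +0.005000) = 76.8° ≈ 077°.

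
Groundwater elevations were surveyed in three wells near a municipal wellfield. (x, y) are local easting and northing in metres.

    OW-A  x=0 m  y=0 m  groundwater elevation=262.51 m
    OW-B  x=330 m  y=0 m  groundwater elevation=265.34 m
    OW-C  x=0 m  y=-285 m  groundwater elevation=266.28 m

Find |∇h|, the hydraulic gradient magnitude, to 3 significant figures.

∂h/∂x = (265.34 − 262.51) / (330 − 0) = +0.008576
∂h/∂y = (266.28 − 262.51) / (-285 − 0) = -0.01323
|∇h| = √(0.008576² + -0.01323²) = 0.01577

0.0158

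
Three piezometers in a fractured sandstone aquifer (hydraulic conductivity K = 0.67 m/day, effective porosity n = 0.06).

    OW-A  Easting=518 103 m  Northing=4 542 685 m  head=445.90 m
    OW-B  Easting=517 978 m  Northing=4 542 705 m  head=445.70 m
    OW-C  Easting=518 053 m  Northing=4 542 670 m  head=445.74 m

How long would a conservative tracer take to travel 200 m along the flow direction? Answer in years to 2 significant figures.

12 years

Taking OW-A as reference: OW-B−OW-A = (-125, 20, -0.20); OW-C−OW-A = (-50, -15, -0.16).
Solve a·Δx + b·Δy = Δh: det = (-125)·(-15) − (-50)·20 = 2875.
∂h/∂x = [(-0.20)·(-15) − (-0.16)·20] / 2875 = +0.002157
∂h/∂y = [(-125)·(-0.16) − (-50)·(-0.20)] / 2875 = +0.003478
|∇h| = √(0.002157² + 0.003478²) = 0.004093
Seepage velocity v = K·i/n = 0.67 × 0.004093 / 0.06 = 0.04571 m/day.
t = 200 / 0.04571 = 4375 days = 12 years.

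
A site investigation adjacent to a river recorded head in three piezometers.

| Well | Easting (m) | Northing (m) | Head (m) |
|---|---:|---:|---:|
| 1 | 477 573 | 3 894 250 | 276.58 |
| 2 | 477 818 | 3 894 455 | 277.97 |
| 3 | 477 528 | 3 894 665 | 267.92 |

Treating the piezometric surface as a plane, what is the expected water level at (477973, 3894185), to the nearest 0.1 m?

Taking 1 as reference: 2−1 = (245, 205, +1.39); 3−1 = (-45, 415, -8.66).
Determinant of the coordinate differences = 245·415 − (-45)·205 = 110900.
∂h/∂x = [(+1.39)·415 − (-8.66)·205] / 110900 = +0.02121
∂h/∂y = [245·(-8.66) − (-45)·(+1.39)] / 110900 = -0.01857
h(477973, 3894185) = 276.58 + (+0.02121)·(400) + (-0.01857)·(-65) = 276.58 +8.484 +1.207 = 286.271 m.

286.3 m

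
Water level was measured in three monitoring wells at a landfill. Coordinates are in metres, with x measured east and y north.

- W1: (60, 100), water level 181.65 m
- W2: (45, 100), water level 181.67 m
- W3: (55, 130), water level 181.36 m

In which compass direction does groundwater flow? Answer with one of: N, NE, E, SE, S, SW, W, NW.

N

Taking W1 as reference: W2−W1 = (-15, 0, +0.02); W3−W1 = (-5, 30, -0.29).
Solve a·Δx + b·Δy = Δh: det = (-15)·30 − (-5)·0 = -450.
∂h/∂x = [(+0.02)·30 − (-0.29)·0] / -450 = -0.001333
∂h/∂y = [(-15)·(-0.29) − (-5)·(+0.02)] / -450 = -0.009889
Flow = −∇h = (+0.001333 east, +0.009889 north), which points north.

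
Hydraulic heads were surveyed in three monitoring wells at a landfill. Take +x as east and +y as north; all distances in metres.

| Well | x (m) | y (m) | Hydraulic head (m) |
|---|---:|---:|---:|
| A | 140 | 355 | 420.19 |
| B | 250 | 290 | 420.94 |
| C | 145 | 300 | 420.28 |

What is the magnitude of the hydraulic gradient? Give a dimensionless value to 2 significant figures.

Three-point gradient (reference A): Δ to B = (110, -65, +0.75), Δ to C = (5, -55, +0.09).
∂h/∂x = +0.006183, ∂h/∂y = -0.001074 (det = -5725).
|∇h| = √(0.006183² + -0.001074²) = 0.006276

0.0063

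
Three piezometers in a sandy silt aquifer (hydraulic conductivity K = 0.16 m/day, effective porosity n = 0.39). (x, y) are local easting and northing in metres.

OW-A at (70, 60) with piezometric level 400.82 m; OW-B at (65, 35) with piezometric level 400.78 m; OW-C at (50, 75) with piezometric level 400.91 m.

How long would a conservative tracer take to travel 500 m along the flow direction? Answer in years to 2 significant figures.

Taking OW-A as reference: OW-B−OW-A = (-5, -25, -0.04); OW-C−OW-A = (-20, 15, +0.09).
Determinant of the coordinate differences = (-5)·15 − (-20)·(-25) = -575.
∂h/∂x = [(-0.04)·15 − (+0.09)·(-25)] / -575 = -0.002870
∂h/∂y = [(-5)·(+0.09) − (-20)·(-0.04)] / -575 = +0.002174
|∇h| = √(-0.002870² + 0.002174²) = 0.0036
Seepage velocity v = K·i/n = 0.16 × 0.0036 / 0.39 = 0.001477 m/day.
t = 500 / 0.001477 = 3.385e+05 days = 927 years.

930 years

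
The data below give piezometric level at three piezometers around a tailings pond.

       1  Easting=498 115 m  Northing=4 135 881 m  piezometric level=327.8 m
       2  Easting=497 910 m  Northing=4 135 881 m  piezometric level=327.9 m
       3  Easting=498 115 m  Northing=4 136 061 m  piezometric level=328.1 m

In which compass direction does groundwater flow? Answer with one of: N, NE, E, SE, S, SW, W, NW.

S

∂h/∂x = (327.9 − 327.8) / (497910 − 498115) = -0.0004878
∂h/∂y = (328.1 − 327.8) / (4136061 − 4135881) = +0.001667
Flow = −∇h = (+0.0004878 east, -0.001667 north), which points south.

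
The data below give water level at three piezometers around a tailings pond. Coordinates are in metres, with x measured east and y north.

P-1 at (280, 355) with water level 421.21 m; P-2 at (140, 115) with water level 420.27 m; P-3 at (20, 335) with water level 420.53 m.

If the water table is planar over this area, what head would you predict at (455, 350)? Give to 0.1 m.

421.6 m

Taking P-1 as reference: P-2−P-1 = (-140, -240, -0.94); P-3−P-1 = (-260, -20, -0.68).
Solve a·Δx + b·Δy = Δh: det = (-140)·(-20) − (-260)·(-240) = -59600.
∂h/∂x = [(-0.94)·(-20) − (-0.68)·(-240)] / -59600 = +0.002423
∂h/∂y = [(-140)·(-0.68) − (-260)·(-0.94)] / -59600 = +0.002503
h(455, 350) = 421.21 + (+0.002423)·(175) + (+0.002503)·(-5) = 421.21 +0.424 -0.013 = 421.621 m.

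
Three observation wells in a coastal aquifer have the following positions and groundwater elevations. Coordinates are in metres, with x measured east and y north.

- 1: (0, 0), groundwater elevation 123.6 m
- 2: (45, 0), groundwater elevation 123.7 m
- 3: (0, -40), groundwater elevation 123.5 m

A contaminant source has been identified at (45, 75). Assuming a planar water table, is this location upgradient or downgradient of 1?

∂h/∂x = (123.7 − 123.6) / (45 − 0) = +0.002222
∂h/∂y = (123.5 − 123.6) / (-40 − 0) = +0.002500
Head at (45, 75) = 123.6 + (+0.002222)·(45) + (+0.002500)·(75) = 123.89 m.
That is higher than the 123.6 m at 1, so the point is upgradient.

upgradient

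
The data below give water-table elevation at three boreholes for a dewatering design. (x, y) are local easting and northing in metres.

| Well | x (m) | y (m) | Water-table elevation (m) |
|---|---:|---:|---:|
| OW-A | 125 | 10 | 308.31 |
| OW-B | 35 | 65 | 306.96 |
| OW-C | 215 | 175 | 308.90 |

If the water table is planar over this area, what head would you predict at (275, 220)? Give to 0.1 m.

Differences from OW-A: to OW-B (Δx, Δy, Δh) = (-90, 55, -1.35); to OW-C = (90, 165, +0.59).
Determinant of the coordinate differences = (-90)·165 − 90·55 = -19800.
∂h/∂x = [(-1.35)·165 − (+0.59)·55] / -19800 = +0.01289
∂h/∂y = [(-90)·(+0.59) − 90·(-1.35)] / -19800 = -0.003455
h(275, 220) = 308.31 + (+0.01289)·(150) + (-0.003455)·(210) = 308.31 +1.933 -0.725 = 309.518 m.

309.5 m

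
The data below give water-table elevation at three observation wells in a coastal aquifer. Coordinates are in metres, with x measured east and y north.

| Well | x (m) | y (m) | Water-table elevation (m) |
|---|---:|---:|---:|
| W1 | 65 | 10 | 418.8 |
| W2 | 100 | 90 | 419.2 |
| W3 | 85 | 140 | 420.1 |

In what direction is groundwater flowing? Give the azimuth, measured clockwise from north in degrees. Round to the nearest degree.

126°

Differences from W1: to W2 (Δx, Δy, Δh) = (35, 80, +0.4); to W3 = (20, 130, +1.3).
Determinant of the coordinate differences = 35·130 − 20·80 = 2950.
∂h/∂x = [(+0.4)·130 − (+1.3)·80] / 2950 = -0.01763
∂h/∂y = [35·(+1.3) − 20·(+0.4)] / 2950 = +0.01271
Flow direction (−∇h) has components (+0.01763 E, -0.01271 N).
Azimuth = atan2(E, N) = atan2(+0.01763, -0.01271) = 125.8° ≈ 126°.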